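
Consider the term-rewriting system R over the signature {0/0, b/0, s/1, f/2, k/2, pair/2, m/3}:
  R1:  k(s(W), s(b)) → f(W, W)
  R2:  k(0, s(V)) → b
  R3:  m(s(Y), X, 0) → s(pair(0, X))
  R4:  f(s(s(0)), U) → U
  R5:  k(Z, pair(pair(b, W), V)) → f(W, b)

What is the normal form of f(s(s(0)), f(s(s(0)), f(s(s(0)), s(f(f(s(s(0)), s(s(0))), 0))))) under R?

1. f(s(s(0)), f(s(s(0)), f(s(s(0)), s(f(f(s(s(0)), s(s(0))), 0)))))  →  f(s(s(0)), f(s(s(0)), s(f(f(s(s(0)), s(s(0))), 0))))   [R4 at ε]
2. f(s(s(0)), f(s(s(0)), s(f(f(s(s(0)), s(s(0))), 0))))  →  f(s(s(0)), s(f(f(s(s(0)), s(s(0))), 0)))   [R4 at ε]
3. f(s(s(0)), s(f(f(s(s(0)), s(s(0))), 0)))  →  s(f(f(s(s(0)), s(s(0))), 0))   [R4 at ε]
4. s(f(f(s(s(0)), s(s(0))), 0))  →  s(f(s(s(0)), 0))   [R4 at 1.1]
5. s(f(s(s(0)), 0))  →  s(0)   [R4 at 1]

s(0)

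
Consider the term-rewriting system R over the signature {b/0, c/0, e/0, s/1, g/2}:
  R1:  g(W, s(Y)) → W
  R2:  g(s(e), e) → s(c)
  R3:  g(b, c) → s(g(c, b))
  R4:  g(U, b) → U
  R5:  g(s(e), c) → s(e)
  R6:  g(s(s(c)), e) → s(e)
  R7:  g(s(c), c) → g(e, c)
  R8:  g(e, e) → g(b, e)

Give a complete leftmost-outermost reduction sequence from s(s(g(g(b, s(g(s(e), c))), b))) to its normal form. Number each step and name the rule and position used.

1. s(s(g(g(b, s(g(s(e), c))), b)))  →  s(s(g(b, s(g(s(e), c)))))   [R4 at 1.1]
2. s(s(g(b, s(g(s(e), c)))))  →  s(s(b))   [R1 at 1.1]

s(s(b))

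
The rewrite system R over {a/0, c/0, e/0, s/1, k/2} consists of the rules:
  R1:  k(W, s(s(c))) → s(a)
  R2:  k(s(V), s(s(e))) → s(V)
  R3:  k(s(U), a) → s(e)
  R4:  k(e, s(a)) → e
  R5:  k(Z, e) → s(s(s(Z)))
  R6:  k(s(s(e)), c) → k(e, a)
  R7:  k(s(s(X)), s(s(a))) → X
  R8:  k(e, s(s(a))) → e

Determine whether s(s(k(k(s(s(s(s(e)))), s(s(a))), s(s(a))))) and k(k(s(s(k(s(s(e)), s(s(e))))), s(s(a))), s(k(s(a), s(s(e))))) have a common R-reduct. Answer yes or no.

Reduce t₁ = s(s(k(k(s(s(s(s(e)))), s(s(a))), s(s(a))))):
1. s(s(k(k(s(s(s(s(e)))), s(s(a))), s(s(a)))))  →  s(s(k(s(s(e)), s(s(a)))))   [R7 at 1.1.1]
2. s(s(k(s(s(e)), s(s(a)))))  →  s(s(e))   [R7 at 1.1]

Reduce t₂ = k(k(s(s(k(s(s(e)), s(s(e))))), s(s(a))), s(k(s(a), s(s(e))))):
1. k(k(s(s(k(s(s(e)), s(s(e))))), s(s(a))), s(k(s(a), s(s(e)))))  →  k(k(s(s(e)), s(s(e))), s(k(s(a), s(s(e)))))   [R7 at 1]
2. k(k(s(s(e)), s(s(e))), s(k(s(a), s(s(e)))))  →  k(s(s(e)), s(k(s(a), s(s(e)))))   [R2 at 1]
3. k(s(s(e)), s(k(s(a), s(s(e)))))  →  k(s(s(e)), s(s(a)))   [R2 at 2.1]
4. k(s(s(e)), s(s(a)))  →  e   [R7 at ε]

no — NF(t₁) = s(s(e)), NF(t₂) = e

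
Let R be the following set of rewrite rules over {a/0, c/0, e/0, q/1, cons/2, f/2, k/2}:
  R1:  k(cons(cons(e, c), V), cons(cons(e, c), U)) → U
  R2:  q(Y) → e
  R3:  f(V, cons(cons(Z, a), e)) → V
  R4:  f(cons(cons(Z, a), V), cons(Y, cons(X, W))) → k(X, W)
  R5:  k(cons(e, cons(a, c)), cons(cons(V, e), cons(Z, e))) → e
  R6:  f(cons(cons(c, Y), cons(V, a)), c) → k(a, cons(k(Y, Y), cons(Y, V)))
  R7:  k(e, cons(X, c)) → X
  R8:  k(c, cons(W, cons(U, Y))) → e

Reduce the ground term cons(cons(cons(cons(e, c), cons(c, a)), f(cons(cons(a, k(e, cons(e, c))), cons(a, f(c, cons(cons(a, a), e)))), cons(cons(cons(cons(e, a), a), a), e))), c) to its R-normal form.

cons(cons(cons(cons(e, c), cons(c, a)), cons(cons(a, e), cons(a, c))), c)

1. cons(cons(cons(cons(e, c), cons(c, a)), f(cons(cons(a, k(e, cons(e, c))), cons(a, f(c, cons(cons(a, a), e)))), cons(cons(cons(cons(e, a), a), a), e))), c)  →  cons(cons(cons(cons(e, c), cons(c, a)), cons(cons(a, k(e, cons(e, c))), cons(a, f(c, cons(cons(a, a), e))))), c)   [R3 at 1.2]
2. cons(cons(cons(cons(e, c), cons(c, a)), cons(cons(a, k(e, cons(e, c))), cons(a, f(c, cons(cons(a, a), e))))), c)  →  cons(cons(cons(cons(e, c), cons(c, a)), cons(cons(a, e), cons(a, f(c, cons(cons(a, a), e))))), c)   [R7 at 1.2.1.2]
3. cons(cons(cons(cons(e, c), cons(c, a)), cons(cons(a, e), cons(a, f(c, cons(cons(a, a), e))))), c)  →  cons(cons(cons(cons(e, c), cons(c, a)), cons(cons(a, e), cons(a, c))), c)   [R3 at 1.2.2.2]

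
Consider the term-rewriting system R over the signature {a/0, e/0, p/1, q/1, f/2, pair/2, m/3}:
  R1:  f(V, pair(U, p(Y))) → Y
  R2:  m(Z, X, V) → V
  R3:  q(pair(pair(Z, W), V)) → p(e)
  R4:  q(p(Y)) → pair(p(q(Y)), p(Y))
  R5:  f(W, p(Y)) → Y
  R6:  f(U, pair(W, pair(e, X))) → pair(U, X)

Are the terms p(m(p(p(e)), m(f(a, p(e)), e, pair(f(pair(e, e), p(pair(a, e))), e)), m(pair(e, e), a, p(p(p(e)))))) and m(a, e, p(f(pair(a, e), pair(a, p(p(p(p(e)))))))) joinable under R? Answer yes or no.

yes — NF(t₁) = p(p(p(p(e)))), NF(t₂) = p(p(p(p(e))))

Reduce t₁ = p(m(p(p(e)), m(f(a, p(e)), e, pair(f(pair(e, e), p(pair(a, e))), e)), m(pair(e, e), a, p(p(p(e)))))):
1. p(m(p(p(e)), m(f(a, p(e)), e, pair(f(pair(e, e), p(pair(a, e))), e)), m(pair(e, e), a, p(p(p(e))))))  →  p(m(pair(e, e), a, p(p(p(e)))))   [R2 at 1]
2. p(m(pair(e, e), a, p(p(p(e)))))  →  p(p(p(p(e))))   [R2 at 1]

Reduce t₂ = m(a, e, p(f(pair(a, e), pair(a, p(p(p(p(e)))))))):
1. m(a, e, p(f(pair(a, e), pair(a, p(p(p(p(e))))))))  →  p(f(pair(a, e), pair(a, p(p(p(p(e)))))))   [R2 at ε]
2. p(f(pair(a, e), pair(a, p(p(p(p(e)))))))  →  p(p(p(p(e))))   [R1 at 1]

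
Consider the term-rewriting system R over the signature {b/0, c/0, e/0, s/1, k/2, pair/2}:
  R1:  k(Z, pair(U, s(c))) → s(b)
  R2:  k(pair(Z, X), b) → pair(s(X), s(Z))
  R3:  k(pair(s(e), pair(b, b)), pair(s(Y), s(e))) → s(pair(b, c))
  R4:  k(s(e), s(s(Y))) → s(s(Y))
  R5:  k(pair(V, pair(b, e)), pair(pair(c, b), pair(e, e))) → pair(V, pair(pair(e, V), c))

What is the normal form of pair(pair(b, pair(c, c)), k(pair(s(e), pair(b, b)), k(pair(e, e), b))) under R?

pair(pair(b, pair(c, c)), s(pair(b, c)))

1. pair(pair(b, pair(c, c)), k(pair(s(e), pair(b, b)), k(pair(e, e), b)))  →  pair(pair(b, pair(c, c)), k(pair(s(e), pair(b, b)), pair(s(e), s(e))))   [R2 at 2.2]
2. pair(pair(b, pair(c, c)), k(pair(s(e), pair(b, b)), pair(s(e), s(e))))  →  pair(pair(b, pair(c, c)), s(pair(b, c)))   [R3 at 2]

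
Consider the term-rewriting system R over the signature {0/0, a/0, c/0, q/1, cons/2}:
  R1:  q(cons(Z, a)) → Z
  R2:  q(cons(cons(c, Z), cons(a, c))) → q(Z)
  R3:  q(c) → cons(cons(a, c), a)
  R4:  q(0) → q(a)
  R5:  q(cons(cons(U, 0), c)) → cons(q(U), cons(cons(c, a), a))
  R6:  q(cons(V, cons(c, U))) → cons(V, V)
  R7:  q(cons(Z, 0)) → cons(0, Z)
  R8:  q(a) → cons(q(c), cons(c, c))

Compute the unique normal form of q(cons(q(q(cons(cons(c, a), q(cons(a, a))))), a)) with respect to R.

c

1. q(cons(q(q(cons(cons(c, a), q(cons(a, a))))), a))  →  q(q(cons(cons(c, a), q(cons(a, a)))))   [R1 at ε]
2. q(q(cons(cons(c, a), q(cons(a, a)))))  →  q(q(cons(cons(c, a), a)))   [R1 at 1.1.2]
3. q(q(cons(cons(c, a), a)))  →  q(cons(c, a))   [R1 at 1]
4. q(cons(c, a))  →  c   [R1 at ε]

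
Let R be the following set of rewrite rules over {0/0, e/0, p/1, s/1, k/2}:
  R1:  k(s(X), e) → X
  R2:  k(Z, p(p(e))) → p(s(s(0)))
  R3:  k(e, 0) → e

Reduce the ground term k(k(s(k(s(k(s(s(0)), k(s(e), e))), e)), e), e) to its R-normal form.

1. k(k(s(k(s(k(s(s(0)), k(s(e), e))), e)), e), e)  →  k(k(s(k(s(s(0)), k(s(e), e))), e), e)   [R1 at 1]
2. k(k(s(k(s(s(0)), k(s(e), e))), e), e)  →  k(k(s(s(0)), k(s(e), e)), e)   [R1 at 1]
3. k(k(s(s(0)), k(s(e), e)), e)  →  k(k(s(s(0)), e), e)   [R1 at 1.2]
4. k(k(s(s(0)), e), e)  →  k(s(0), e)   [R1 at 1]
5. k(s(0), e)  →  0   [R1 at ε]

0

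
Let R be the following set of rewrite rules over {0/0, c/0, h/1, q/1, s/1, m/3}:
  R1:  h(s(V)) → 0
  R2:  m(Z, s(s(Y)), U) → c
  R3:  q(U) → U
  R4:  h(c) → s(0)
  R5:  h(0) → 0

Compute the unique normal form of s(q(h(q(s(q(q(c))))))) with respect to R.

s(0)

1. s(q(h(q(s(q(q(c)))))))  →  s(h(q(s(q(q(c))))))   [R3 at 1]
2. s(h(q(s(q(q(c))))))  →  s(h(s(q(q(c)))))   [R3 at 1.1]
3. s(h(s(q(q(c)))))  →  s(0)   [R1 at 1]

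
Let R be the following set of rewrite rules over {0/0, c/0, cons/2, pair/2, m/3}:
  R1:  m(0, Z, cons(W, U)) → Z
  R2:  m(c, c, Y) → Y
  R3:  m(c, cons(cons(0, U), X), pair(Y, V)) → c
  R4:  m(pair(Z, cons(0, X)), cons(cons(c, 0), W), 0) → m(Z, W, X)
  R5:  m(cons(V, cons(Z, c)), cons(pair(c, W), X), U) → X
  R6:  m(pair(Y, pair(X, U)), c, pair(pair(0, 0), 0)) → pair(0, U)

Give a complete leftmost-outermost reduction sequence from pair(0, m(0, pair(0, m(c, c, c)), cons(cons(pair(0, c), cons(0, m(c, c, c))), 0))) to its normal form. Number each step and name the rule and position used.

pair(0, pair(0, c))

1. pair(0, m(0, pair(0, m(c, c, c)), cons(cons(pair(0, c), cons(0, m(c, c, c))), 0)))  →  pair(0, pair(0, m(c, c, c)))   [R1 at 2]
2. pair(0, pair(0, m(c, c, c)))  →  pair(0, pair(0, c))   [R2 at 2.2]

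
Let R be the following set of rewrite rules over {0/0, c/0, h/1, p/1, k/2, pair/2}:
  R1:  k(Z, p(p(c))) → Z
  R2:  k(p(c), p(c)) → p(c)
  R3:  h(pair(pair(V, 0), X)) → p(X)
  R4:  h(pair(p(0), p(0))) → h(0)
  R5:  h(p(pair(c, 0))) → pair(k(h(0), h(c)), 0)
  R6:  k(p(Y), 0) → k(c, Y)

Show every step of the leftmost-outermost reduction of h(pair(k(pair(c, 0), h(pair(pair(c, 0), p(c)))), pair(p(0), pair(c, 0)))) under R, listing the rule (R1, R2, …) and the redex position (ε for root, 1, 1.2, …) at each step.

p(pair(p(0), pair(c, 0)))

1. h(pair(k(pair(c, 0), h(pair(pair(c, 0), p(c)))), pair(p(0), pair(c, 0))))  →  h(pair(k(pair(c, 0), p(p(c))), pair(p(0), pair(c, 0))))   [R3 at 1.1.2]
2. h(pair(k(pair(c, 0), p(p(c))), pair(p(0), pair(c, 0))))  →  h(pair(pair(c, 0), pair(p(0), pair(c, 0))))   [R1 at 1.1]
3. h(pair(pair(c, 0), pair(p(0), pair(c, 0))))  →  p(pair(p(0), pair(c, 0)))   [R3 at ε]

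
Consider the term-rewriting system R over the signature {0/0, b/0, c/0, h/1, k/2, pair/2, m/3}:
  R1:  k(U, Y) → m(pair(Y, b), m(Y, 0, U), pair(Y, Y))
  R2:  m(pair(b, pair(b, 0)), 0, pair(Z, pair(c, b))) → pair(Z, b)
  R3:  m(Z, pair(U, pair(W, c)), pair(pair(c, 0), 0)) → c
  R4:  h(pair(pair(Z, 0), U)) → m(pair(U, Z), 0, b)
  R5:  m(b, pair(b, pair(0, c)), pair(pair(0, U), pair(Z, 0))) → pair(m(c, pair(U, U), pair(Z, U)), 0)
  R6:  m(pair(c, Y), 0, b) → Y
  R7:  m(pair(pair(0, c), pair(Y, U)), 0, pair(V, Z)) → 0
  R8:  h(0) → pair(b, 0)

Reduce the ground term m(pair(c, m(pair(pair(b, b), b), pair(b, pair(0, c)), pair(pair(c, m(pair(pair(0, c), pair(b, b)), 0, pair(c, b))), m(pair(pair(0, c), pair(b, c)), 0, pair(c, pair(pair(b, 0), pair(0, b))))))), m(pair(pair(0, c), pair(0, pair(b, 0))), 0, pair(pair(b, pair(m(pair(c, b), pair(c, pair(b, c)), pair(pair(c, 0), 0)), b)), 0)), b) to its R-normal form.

1. m(pair(c, m(pair(pair(b, b), b), pair(b, pair(0, c)), pair(pair(c, m(pair(pair(0, c), pair(b, b)), 0, pair(c, b))), m(pair(pair(0, c), pair(b, c)), 0, pair(c, pair(pair(b, 0), pair(0, b))))))), m(pair(pair(0, c), pair(0, pair(b, 0))), 0, pair(pair(b, pair(m(pair(c, b), pair(c, pair(b, c)), pair(pair(c, 0), 0)), b)), 0)), b)  →  m(pair(c, m(pair(pair(b, b), b), pair(b, pair(0, c)), pair(pair(c, 0), m(pair(pair(0, c), pair(b, c)), 0, pair(c, pair(pair(b, 0), pair(0, b))))))), m(pair(pair(0, c), pair(0, pair(b, 0))), 0, pair(pair(b, pair(m(pair(c, b), pair(c, pair(b, c)), pair(pair(c, 0), 0)), b)), 0)), b)   [R7 at 1.2.3.1.2]
2. m(pair(c, m(pair(pair(b, b), b), pair(b, pair(0, c)), pair(pair(c, 0), m(pair(pair(0, c), pair(b, c)), 0, pair(c, pair(pair(b, 0), pair(0, b))))))), m(pair(pair(0, c), pair(0, pair(b, 0))), 0, pair(pair(b, pair(m(pair(c, b), pair(c, pair(b, c)), pair(pair(c, 0), 0)), b)), 0)), b)  →  m(pair(c, m(pair(pair(b, b), b), pair(b, pair(0, c)), pair(pair(c, 0), 0))), m(pair(pair(0, c), pair(0, pair(b, 0))), 0, pair(pair(b, pair(m(pair(c, b), pair(c, pair(b, c)), pair(pair(c, 0), 0)), b)), 0)), b)   [R7 at 1.2.3.2]
3. m(pair(c, m(pair(pair(b, b), b), pair(b, pair(0, c)), pair(pair(c, 0), 0))), m(pair(pair(0, c), pair(0, pair(b, 0))), 0, pair(pair(b, pair(m(pair(c, b), pair(c, pair(b, c)), pair(pair(c, 0), 0)), b)), 0)), b)  →  m(pair(c, c), m(pair(pair(0, c), pair(0, pair(b, 0))), 0, pair(pair(b, pair(m(pair(c, b), pair(c, pair(b, c)), pair(pair(c, 0), 0)), b)), 0)), b)   [R3 at 1.2]
4. m(pair(c, c), m(pair(pair(0, c), pair(0, pair(b, 0))), 0, pair(pair(b, pair(m(pair(c, b), pair(c, pair(b, c)), pair(pair(c, 0), 0)), b)), 0)), b)  →  m(pair(c, c), 0, b)   [R7 at 2]
5. m(pair(c, c), 0, b)  →  c   [R6 at ε]

c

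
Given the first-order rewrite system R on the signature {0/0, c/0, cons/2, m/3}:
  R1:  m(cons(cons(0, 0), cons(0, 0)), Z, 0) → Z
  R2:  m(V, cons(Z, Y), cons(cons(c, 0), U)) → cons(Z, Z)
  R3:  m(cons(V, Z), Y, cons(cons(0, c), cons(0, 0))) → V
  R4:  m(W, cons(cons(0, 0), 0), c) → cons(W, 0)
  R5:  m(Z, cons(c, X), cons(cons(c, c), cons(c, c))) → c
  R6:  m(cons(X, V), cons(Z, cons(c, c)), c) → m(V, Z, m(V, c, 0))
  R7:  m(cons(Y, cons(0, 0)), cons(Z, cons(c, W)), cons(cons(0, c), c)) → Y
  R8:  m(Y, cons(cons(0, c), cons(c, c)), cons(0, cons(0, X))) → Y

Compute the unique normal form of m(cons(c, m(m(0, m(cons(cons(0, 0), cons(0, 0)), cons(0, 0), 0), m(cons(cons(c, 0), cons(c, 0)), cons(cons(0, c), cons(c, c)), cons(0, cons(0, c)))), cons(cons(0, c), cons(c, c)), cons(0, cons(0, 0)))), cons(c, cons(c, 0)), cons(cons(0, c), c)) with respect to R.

1. m(cons(c, m(m(0, m(cons(cons(0, 0), cons(0, 0)), cons(0, 0), 0), m(cons(cons(c, 0), cons(c, 0)), cons(cons(0, c), cons(c, c)), cons(0, cons(0, c)))), cons(cons(0, c), cons(c, c)), cons(0, cons(0, 0)))), cons(c, cons(c, 0)), cons(cons(0, c), c))  →  m(cons(c, m(0, m(cons(cons(0, 0), cons(0, 0)), cons(0, 0), 0), m(cons(cons(c, 0), cons(c, 0)), cons(cons(0, c), cons(c, c)), cons(0, cons(0, c))))), cons(c, cons(c, 0)), cons(cons(0, c), c))   [R8 at 1.2]
2. m(cons(c, m(0, m(cons(cons(0, 0), cons(0, 0)), cons(0, 0), 0), m(cons(cons(c, 0), cons(c, 0)), cons(cons(0, c), cons(c, c)), cons(0, cons(0, c))))), cons(c, cons(c, 0)), cons(cons(0, c), c))  →  m(cons(c, m(0, cons(0, 0), m(cons(cons(c, 0), cons(c, 0)), cons(cons(0, c), cons(c, c)), cons(0, cons(0, c))))), cons(c, cons(c, 0)), cons(cons(0, c), c))   [R1 at 1.2.2]
3. m(cons(c, m(0, cons(0, 0), m(cons(cons(c, 0), cons(c, 0)), cons(cons(0, c), cons(c, c)), cons(0, cons(0, c))))), cons(c, cons(c, 0)), cons(cons(0, c), c))  →  m(cons(c, m(0, cons(0, 0), cons(cons(c, 0), cons(c, 0)))), cons(c, cons(c, 0)), cons(cons(0, c), c))   [R8 at 1.2.3]
4. m(cons(c, m(0, cons(0, 0), cons(cons(c, 0), cons(c, 0)))), cons(c, cons(c, 0)), cons(cons(0, c), c))  →  m(cons(c, cons(0, 0)), cons(c, cons(c, 0)), cons(cons(0, c), c))   [R2 at 1.2]
5. m(cons(c, cons(0, 0)), cons(c, cons(c, 0)), cons(cons(0, c), c))  →  c   [R7 at ε]

c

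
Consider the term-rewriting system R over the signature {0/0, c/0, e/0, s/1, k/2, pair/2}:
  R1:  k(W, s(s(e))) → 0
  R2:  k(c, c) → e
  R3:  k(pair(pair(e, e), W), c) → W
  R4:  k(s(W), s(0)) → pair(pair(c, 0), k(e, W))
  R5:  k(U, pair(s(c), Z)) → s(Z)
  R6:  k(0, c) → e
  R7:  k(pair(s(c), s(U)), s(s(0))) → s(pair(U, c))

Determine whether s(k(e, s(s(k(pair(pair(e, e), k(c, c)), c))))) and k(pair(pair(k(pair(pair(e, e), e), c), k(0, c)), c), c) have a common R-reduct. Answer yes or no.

Reduce t₁ = s(k(e, s(s(k(pair(pair(e, e), k(c, c)), c))))):
1. s(k(e, s(s(k(pair(pair(e, e), k(c, c)), c)))))  →  s(k(e, s(s(k(c, c)))))   [R3 at 1.2.1.1]
2. s(k(e, s(s(k(c, c)))))  →  s(k(e, s(s(e))))   [R2 at 1.2.1.1]
3. s(k(e, s(s(e))))  →  s(0)   [R1 at 1]

Reduce t₂ = k(pair(pair(k(pair(pair(e, e), e), c), k(0, c)), c), c):
1. k(pair(pair(k(pair(pair(e, e), e), c), k(0, c)), c), c)  →  k(pair(pair(e, k(0, c)), c), c)   [R3 at 1.1.1]
2. k(pair(pair(e, k(0, c)), c), c)  →  k(pair(pair(e, e), c), c)   [R6 at 1.1.2]
3. k(pair(pair(e, e), c), c)  →  c   [R3 at ε]

no — NF(t₁) = s(0), NF(t₂) = c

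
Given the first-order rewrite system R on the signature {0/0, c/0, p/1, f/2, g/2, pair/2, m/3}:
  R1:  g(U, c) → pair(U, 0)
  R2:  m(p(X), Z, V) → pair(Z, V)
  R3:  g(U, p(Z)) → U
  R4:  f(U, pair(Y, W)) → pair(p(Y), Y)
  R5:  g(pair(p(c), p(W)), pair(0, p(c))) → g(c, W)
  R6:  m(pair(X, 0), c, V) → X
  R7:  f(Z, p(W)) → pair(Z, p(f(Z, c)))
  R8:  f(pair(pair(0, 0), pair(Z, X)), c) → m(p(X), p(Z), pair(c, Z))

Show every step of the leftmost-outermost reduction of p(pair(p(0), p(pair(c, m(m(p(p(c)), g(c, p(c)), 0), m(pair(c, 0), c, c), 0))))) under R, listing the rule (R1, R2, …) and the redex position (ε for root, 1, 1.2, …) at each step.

1. p(pair(p(0), p(pair(c, m(m(p(p(c)), g(c, p(c)), 0), m(pair(c, 0), c, c), 0)))))  →  p(pair(p(0), p(pair(c, m(pair(g(c, p(c)), 0), m(pair(c, 0), c, c), 0)))))   [R2 at 1.2.1.2.1]
2. p(pair(p(0), p(pair(c, m(pair(g(c, p(c)), 0), m(pair(c, 0), c, c), 0)))))  →  p(pair(p(0), p(pair(c, m(pair(c, 0), m(pair(c, 0), c, c), 0)))))   [R3 at 1.2.1.2.1.1]
3. p(pair(p(0), p(pair(c, m(pair(c, 0), m(pair(c, 0), c, c), 0)))))  →  p(pair(p(0), p(pair(c, m(pair(c, 0), c, 0)))))   [R6 at 1.2.1.2.2]
4. p(pair(p(0), p(pair(c, m(pair(c, 0), c, 0)))))  →  p(pair(p(0), p(pair(c, c))))   [R6 at 1.2.1.2]

p(pair(p(0), p(pair(c, c))))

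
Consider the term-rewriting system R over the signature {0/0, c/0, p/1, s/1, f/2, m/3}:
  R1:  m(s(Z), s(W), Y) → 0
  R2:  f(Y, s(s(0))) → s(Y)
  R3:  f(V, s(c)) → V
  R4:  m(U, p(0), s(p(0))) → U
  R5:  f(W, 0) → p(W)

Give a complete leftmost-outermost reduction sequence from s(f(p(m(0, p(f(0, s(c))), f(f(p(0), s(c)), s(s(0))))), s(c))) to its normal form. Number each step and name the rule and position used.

1. s(f(p(m(0, p(f(0, s(c))), f(f(p(0), s(c)), s(s(0))))), s(c)))  →  s(p(m(0, p(f(0, s(c))), f(f(p(0), s(c)), s(s(0))))))   [R3 at 1]
2. s(p(m(0, p(f(0, s(c))), f(f(p(0), s(c)), s(s(0))))))  →  s(p(m(0, p(0), f(f(p(0), s(c)), s(s(0))))))   [R3 at 1.1.2.1]
3. s(p(m(0, p(0), f(f(p(0), s(c)), s(s(0))))))  →  s(p(m(0, p(0), s(f(p(0), s(c))))))   [R2 at 1.1.3]
4. s(p(m(0, p(0), s(f(p(0), s(c))))))  →  s(p(m(0, p(0), s(p(0)))))   [R3 at 1.1.3.1]
5. s(p(m(0, p(0), s(p(0)))))  →  s(p(0))   [R4 at 1.1]

s(p(0))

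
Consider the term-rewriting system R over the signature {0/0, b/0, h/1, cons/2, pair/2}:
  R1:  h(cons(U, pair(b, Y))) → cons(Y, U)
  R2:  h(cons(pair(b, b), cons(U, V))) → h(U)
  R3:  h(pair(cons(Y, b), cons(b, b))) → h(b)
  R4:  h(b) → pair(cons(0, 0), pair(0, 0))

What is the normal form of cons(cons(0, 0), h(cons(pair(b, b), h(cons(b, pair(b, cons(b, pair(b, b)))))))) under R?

1. cons(cons(0, 0), h(cons(pair(b, b), h(cons(b, pair(b, cons(b, pair(b, b))))))))  →  cons(cons(0, 0), h(cons(pair(b, b), cons(cons(b, pair(b, b)), b))))   [R1 at 2.1.2]
2. cons(cons(0, 0), h(cons(pair(b, b), cons(cons(b, pair(b, b)), b))))  →  cons(cons(0, 0), h(cons(b, pair(b, b))))   [R2 at 2]
3. cons(cons(0, 0), h(cons(b, pair(b, b))))  →  cons(cons(0, 0), cons(b, b))   [R1 at 2]

cons(cons(0, 0), cons(b, b))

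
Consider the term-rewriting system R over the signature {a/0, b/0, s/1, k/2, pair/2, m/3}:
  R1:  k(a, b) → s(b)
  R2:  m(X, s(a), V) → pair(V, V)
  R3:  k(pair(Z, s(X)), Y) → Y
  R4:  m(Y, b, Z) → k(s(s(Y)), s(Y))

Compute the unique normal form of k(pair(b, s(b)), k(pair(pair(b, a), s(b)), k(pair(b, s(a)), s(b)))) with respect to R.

s(b)

1. k(pair(b, s(b)), k(pair(pair(b, a), s(b)), k(pair(b, s(a)), s(b))))  →  k(pair(pair(b, a), s(b)), k(pair(b, s(a)), s(b)))   [R3 at ε]
2. k(pair(pair(b, a), s(b)), k(pair(b, s(a)), s(b)))  →  k(pair(b, s(a)), s(b))   [R3 at ε]
3. k(pair(b, s(a)), s(b))  →  s(b)   [R3 at ε]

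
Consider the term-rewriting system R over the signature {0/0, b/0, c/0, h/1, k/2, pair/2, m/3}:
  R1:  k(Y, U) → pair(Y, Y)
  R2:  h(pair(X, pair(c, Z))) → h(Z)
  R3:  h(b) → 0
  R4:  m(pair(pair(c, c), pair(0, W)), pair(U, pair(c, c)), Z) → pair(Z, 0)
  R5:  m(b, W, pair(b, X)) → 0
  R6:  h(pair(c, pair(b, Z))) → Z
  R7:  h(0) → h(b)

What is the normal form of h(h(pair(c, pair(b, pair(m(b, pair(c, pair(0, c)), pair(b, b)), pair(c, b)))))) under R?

0

1. h(h(pair(c, pair(b, pair(m(b, pair(c, pair(0, c)), pair(b, b)), pair(c, b))))))  →  h(pair(m(b, pair(c, pair(0, c)), pair(b, b)), pair(c, b)))   [R6 at 1]
2. h(pair(m(b, pair(c, pair(0, c)), pair(b, b)), pair(c, b)))  →  h(b)   [R2 at ε]
3. h(b)  →  0   [R3 at ε]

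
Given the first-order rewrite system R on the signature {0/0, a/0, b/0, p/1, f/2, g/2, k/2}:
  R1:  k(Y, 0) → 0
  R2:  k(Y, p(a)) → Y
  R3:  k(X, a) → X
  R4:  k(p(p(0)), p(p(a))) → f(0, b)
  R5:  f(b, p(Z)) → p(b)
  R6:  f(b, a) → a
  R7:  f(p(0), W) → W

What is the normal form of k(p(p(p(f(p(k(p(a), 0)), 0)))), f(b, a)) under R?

p(p(p(0)))

1. k(p(p(p(f(p(k(p(a), 0)), 0)))), f(b, a))  →  k(p(p(p(f(p(0), 0)))), f(b, a))   [R1 at 1.1.1.1.1.1]
2. k(p(p(p(f(p(0), 0)))), f(b, a))  →  k(p(p(p(0))), f(b, a))   [R7 at 1.1.1.1]
3. k(p(p(p(0))), f(b, a))  →  k(p(p(p(0))), a)   [R6 at 2]
4. k(p(p(p(0))), a)  →  p(p(p(0)))   [R3 at ε]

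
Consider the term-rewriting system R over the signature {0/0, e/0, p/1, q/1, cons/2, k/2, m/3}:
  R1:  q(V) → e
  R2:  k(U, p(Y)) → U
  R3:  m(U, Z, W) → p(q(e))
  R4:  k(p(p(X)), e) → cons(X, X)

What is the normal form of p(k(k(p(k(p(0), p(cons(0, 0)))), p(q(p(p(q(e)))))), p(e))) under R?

p(p(p(0)))

1. p(k(k(p(k(p(0), p(cons(0, 0)))), p(q(p(p(q(e)))))), p(e)))  →  p(k(p(k(p(0), p(cons(0, 0)))), p(q(p(p(q(e)))))))   [R2 at 1]
2. p(k(p(k(p(0), p(cons(0, 0)))), p(q(p(p(q(e)))))))  →  p(p(k(p(0), p(cons(0, 0)))))   [R2 at 1]
3. p(p(k(p(0), p(cons(0, 0)))))  →  p(p(p(0)))   [R2 at 1.1]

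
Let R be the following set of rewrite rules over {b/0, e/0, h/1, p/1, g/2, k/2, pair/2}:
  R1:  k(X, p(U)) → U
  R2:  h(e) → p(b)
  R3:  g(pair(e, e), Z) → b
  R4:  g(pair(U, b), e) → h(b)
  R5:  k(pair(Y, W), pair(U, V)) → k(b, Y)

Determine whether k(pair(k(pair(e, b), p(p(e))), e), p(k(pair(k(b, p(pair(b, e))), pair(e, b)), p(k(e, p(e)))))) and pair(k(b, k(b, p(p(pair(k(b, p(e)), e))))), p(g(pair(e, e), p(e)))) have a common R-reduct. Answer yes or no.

no — NF(t₁) = e, NF(t₂) = pair(pair(e, e), p(b))

Reduce t₁ = k(pair(k(pair(e, b), p(p(e))), e), p(k(pair(k(b, p(pair(b, e))), pair(e, b)), p(k(e, p(e)))))):
1. k(pair(k(pair(e, b), p(p(e))), e), p(k(pair(k(b, p(pair(b, e))), pair(e, b)), p(k(e, p(e))))))  →  k(pair(k(b, p(pair(b, e))), pair(e, b)), p(k(e, p(e))))   [R1 at ε]
2. k(pair(k(b, p(pair(b, e))), pair(e, b)), p(k(e, p(e))))  →  k(e, p(e))   [R1 at ε]
3. k(e, p(e))  →  e   [R1 at ε]

Reduce t₂ = pair(k(b, k(b, p(p(pair(k(b, p(e)), e))))), p(g(pair(e, e), p(e)))):
1. pair(k(b, k(b, p(p(pair(k(b, p(e)), e))))), p(g(pair(e, e), p(e))))  →  pair(k(b, p(pair(k(b, p(e)), e))), p(g(pair(e, e), p(e))))   [R1 at 1.2]
2. pair(k(b, p(pair(k(b, p(e)), e))), p(g(pair(e, e), p(e))))  →  pair(pair(k(b, p(e)), e), p(g(pair(e, e), p(e))))   [R1 at 1]
3. pair(pair(k(b, p(e)), e), p(g(pair(e, e), p(e))))  →  pair(pair(e, e), p(g(pair(e, e), p(e))))   [R1 at 1.1]
4. pair(pair(e, e), p(g(pair(e, e), p(e))))  →  pair(pair(e, e), p(b))   [R3 at 2.1]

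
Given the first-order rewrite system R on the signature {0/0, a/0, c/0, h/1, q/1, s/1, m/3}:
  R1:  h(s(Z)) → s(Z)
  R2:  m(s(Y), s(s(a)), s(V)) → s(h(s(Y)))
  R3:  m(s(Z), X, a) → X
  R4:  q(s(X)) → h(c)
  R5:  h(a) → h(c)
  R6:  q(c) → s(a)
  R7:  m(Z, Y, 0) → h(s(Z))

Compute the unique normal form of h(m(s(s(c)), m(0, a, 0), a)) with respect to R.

1. h(m(s(s(c)), m(0, a, 0), a))  →  h(m(0, a, 0))   [R3 at 1]
2. h(m(0, a, 0))  →  h(h(s(0)))   [R7 at 1]
3. h(h(s(0)))  →  h(s(0))   [R1 at 1]
4. h(s(0))  →  s(0)   [R1 at ε]

s(0)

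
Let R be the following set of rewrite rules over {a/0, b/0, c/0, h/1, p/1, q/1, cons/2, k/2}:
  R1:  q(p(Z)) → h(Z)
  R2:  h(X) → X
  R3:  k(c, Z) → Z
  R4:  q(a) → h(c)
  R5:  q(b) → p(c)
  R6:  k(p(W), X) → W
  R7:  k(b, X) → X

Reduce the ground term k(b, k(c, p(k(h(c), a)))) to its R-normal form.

p(a)

1. k(b, k(c, p(k(h(c), a))))  →  k(c, p(k(h(c), a)))   [R7 at ε]
2. k(c, p(k(h(c), a)))  →  p(k(h(c), a))   [R3 at ε]
3. p(k(h(c), a))  →  p(k(c, a))   [R2 at 1.1]
4. p(k(c, a))  →  p(a)   [R3 at 1]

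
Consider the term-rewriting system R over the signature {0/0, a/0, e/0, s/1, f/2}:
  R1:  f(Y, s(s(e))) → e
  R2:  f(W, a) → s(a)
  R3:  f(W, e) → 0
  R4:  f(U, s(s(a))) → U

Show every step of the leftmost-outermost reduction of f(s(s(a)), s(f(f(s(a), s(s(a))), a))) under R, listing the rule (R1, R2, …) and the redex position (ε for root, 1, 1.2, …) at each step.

s(s(a))

1. f(s(s(a)), s(f(f(s(a), s(s(a))), a)))  →  f(s(s(a)), s(s(a)))   [R2 at 2.1]
2. f(s(s(a)), s(s(a)))  →  s(s(a))   [R4 at ε]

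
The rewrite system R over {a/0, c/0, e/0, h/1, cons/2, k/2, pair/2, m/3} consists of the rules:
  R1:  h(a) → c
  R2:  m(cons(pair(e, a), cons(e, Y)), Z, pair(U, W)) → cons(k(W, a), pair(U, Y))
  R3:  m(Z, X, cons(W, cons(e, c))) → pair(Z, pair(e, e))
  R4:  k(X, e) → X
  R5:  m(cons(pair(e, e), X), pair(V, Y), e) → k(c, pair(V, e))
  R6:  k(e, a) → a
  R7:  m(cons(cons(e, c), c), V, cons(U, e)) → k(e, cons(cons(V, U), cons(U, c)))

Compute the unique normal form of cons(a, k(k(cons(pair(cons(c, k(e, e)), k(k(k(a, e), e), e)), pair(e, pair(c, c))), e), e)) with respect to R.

cons(a, cons(pair(cons(c, e), a), pair(e, pair(c, c))))

1. cons(a, k(k(cons(pair(cons(c, k(e, e)), k(k(k(a, e), e), e)), pair(e, pair(c, c))), e), e))  →  cons(a, k(cons(pair(cons(c, k(e, e)), k(k(k(a, e), e), e)), pair(e, pair(c, c))), e))   [R4 at 2]
2. cons(a, k(cons(pair(cons(c, k(e, e)), k(k(k(a, e), e), e)), pair(e, pair(c, c))), e))  →  cons(a, cons(pair(cons(c, k(e, e)), k(k(k(a, e), e), e)), pair(e, pair(c, c))))   [R4 at 2]
3. cons(a, cons(pair(cons(c, k(e, e)), k(k(k(a, e), e), e)), pair(e, pair(c, c))))  →  cons(a, cons(pair(cons(c, e), k(k(k(a, e), e), e)), pair(e, pair(c, c))))   [R4 at 2.1.1.2]
4. cons(a, cons(pair(cons(c, e), k(k(k(a, e), e), e)), pair(e, pair(c, c))))  →  cons(a, cons(pair(cons(c, e), k(k(a, e), e)), pair(e, pair(c, c))))   [R4 at 2.1.2]
5. cons(a, cons(pair(cons(c, e), k(k(a, e), e)), pair(e, pair(c, c))))  →  cons(a, cons(pair(cons(c, e), k(a, e)), pair(e, pair(c, c))))   [R4 at 2.1.2]
6. cons(a, cons(pair(cons(c, e), k(a, e)), pair(e, pair(c, c))))  →  cons(a, cons(pair(cons(c, e), a), pair(e, pair(c, c))))   [R4 at 2.1.2]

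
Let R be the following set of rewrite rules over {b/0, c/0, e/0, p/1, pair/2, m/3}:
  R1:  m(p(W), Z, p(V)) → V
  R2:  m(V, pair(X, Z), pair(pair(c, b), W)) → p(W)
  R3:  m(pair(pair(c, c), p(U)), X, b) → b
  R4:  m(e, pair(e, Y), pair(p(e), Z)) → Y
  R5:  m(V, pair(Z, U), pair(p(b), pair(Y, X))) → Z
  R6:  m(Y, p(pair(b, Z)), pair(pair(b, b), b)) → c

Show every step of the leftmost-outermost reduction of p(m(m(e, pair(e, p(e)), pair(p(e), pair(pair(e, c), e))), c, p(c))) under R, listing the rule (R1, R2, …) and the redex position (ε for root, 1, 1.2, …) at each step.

1. p(m(m(e, pair(e, p(e)), pair(p(e), pair(pair(e, c), e))), c, p(c)))  →  p(m(p(e), c, p(c)))   [R4 at 1.1]
2. p(m(p(e), c, p(c)))  →  p(c)   [R1 at 1]

p(c)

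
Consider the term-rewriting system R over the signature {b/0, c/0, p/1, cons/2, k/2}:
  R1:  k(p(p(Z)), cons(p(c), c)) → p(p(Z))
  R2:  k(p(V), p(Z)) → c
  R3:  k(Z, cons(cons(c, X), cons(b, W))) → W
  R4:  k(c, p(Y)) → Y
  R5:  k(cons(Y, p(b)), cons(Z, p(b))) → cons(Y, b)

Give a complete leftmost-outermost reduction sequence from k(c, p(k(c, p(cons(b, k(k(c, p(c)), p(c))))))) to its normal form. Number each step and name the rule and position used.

cons(b, c)

1. k(c, p(k(c, p(cons(b, k(k(c, p(c)), p(c)))))))  →  k(c, p(cons(b, k(k(c, p(c)), p(c)))))   [R4 at ε]
2. k(c, p(cons(b, k(k(c, p(c)), p(c)))))  →  cons(b, k(k(c, p(c)), p(c)))   [R4 at ε]
3. cons(b, k(k(c, p(c)), p(c)))  →  cons(b, k(c, p(c)))   [R4 at 2.1]
4. cons(b, k(c, p(c)))  →  cons(b, c)   [R4 at 2]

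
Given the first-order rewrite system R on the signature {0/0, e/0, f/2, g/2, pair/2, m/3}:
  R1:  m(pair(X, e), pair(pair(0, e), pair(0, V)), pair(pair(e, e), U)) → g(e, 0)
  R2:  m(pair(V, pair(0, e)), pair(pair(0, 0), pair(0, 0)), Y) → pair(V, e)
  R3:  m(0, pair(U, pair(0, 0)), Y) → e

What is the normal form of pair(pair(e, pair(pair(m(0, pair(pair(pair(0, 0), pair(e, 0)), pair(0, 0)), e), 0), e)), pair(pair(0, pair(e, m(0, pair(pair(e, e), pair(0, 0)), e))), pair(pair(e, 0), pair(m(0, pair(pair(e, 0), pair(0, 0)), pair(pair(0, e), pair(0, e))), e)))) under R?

pair(pair(e, pair(pair(e, 0), e)), pair(pair(0, pair(e, e)), pair(pair(e, 0), pair(e, e))))

1. pair(pair(e, pair(pair(m(0, pair(pair(pair(0, 0), pair(e, 0)), pair(0, 0)), e), 0), e)), pair(pair(0, pair(e, m(0, pair(pair(e, e), pair(0, 0)), e))), pair(pair(e, 0), pair(m(0, pair(pair(e, 0), pair(0, 0)), pair(pair(0, e), pair(0, e))), e))))  →  pair(pair(e, pair(pair(e, 0), e)), pair(pair(0, pair(e, m(0, pair(pair(e, e), pair(0, 0)), e))), pair(pair(e, 0), pair(m(0, pair(pair(e, 0), pair(0, 0)), pair(pair(0, e), pair(0, e))), e))))   [R3 at 1.2.1.1]
2. pair(pair(e, pair(pair(e, 0), e)), pair(pair(0, pair(e, m(0, pair(pair(e, e), pair(0, 0)), e))), pair(pair(e, 0), pair(m(0, pair(pair(e, 0), pair(0, 0)), pair(pair(0, e), pair(0, e))), e))))  →  pair(pair(e, pair(pair(e, 0), e)), pair(pair(0, pair(e, e)), pair(pair(e, 0), pair(m(0, pair(pair(e, 0), pair(0, 0)), pair(pair(0, e), pair(0, e))), e))))   [R3 at 2.1.2.2]
3. pair(pair(e, pair(pair(e, 0), e)), pair(pair(0, pair(e, e)), pair(pair(e, 0), pair(m(0, pair(pair(e, 0), pair(0, 0)), pair(pair(0, e), pair(0, e))), e))))  →  pair(pair(e, pair(pair(e, 0), e)), pair(pair(0, pair(e, e)), pair(pair(e, 0), pair(e, e))))   [R3 at 2.2.2.1]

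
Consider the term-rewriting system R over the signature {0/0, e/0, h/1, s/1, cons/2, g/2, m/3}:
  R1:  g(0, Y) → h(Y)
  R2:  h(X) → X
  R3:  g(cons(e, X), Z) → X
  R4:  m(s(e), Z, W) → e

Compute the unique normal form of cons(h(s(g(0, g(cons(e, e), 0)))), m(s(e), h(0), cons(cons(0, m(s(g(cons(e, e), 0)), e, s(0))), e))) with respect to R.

1. cons(h(s(g(0, g(cons(e, e), 0)))), m(s(e), h(0), cons(cons(0, m(s(g(cons(e, e), 0)), e, s(0))), e)))  →  cons(s(g(0, g(cons(e, e), 0))), m(s(e), h(0), cons(cons(0, m(s(g(cons(e, e), 0)), e, s(0))), e)))   [R2 at 1]
2. cons(s(g(0, g(cons(e, e), 0))), m(s(e), h(0), cons(cons(0, m(s(g(cons(e, e), 0)), e, s(0))), e)))  →  cons(s(h(g(cons(e, e), 0))), m(s(e), h(0), cons(cons(0, m(s(g(cons(e, e), 0)), e, s(0))), e)))   [R1 at 1.1]
3. cons(s(h(g(cons(e, e), 0))), m(s(e), h(0), cons(cons(0, m(s(g(cons(e, e), 0)), e, s(0))), e)))  →  cons(s(g(cons(e, e), 0)), m(s(e), h(0), cons(cons(0, m(s(g(cons(e, e), 0)), e, s(0))), e)))   [R2 at 1.1]
4. cons(s(g(cons(e, e), 0)), m(s(e), h(0), cons(cons(0, m(s(g(cons(e, e), 0)), e, s(0))), e)))  →  cons(s(e), m(s(e), h(0), cons(cons(0, m(s(g(cons(e, e), 0)), e, s(0))), e)))   [R3 at 1.1]
5. cons(s(e), m(s(e), h(0), cons(cons(0, m(s(g(cons(e, e), 0)), e, s(0))), e)))  →  cons(s(e), e)   [R4 at 2]

cons(s(e), e)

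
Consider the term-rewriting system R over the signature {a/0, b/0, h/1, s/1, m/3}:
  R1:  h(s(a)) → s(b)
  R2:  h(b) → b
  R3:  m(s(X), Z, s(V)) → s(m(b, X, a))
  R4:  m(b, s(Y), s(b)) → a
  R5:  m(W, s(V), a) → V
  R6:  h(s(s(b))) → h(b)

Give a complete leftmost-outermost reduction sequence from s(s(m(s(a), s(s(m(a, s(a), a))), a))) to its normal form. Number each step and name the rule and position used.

1. s(s(m(s(a), s(s(m(a, s(a), a))), a)))  →  s(s(s(m(a, s(a), a))))   [R5 at 1.1]
2. s(s(s(m(a, s(a), a))))  →  s(s(s(a)))   [R5 at 1.1.1]

s(s(s(a)))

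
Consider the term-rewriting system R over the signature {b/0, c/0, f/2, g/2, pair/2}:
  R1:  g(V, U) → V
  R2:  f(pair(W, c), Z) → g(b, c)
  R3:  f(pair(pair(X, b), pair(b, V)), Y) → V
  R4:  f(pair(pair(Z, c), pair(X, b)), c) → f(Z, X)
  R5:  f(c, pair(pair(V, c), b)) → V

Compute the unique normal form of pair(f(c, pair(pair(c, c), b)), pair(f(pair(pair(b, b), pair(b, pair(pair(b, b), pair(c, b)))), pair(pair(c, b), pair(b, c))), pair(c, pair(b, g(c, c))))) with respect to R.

pair(c, pair(pair(pair(b, b), pair(c, b)), pair(c, pair(b, c))))

1. pair(f(c, pair(pair(c, c), b)), pair(f(pair(pair(b, b), pair(b, pair(pair(b, b), pair(c, b)))), pair(pair(c, b), pair(b, c))), pair(c, pair(b, g(c, c)))))  →  pair(c, pair(f(pair(pair(b, b), pair(b, pair(pair(b, b), pair(c, b)))), pair(pair(c, b), pair(b, c))), pair(c, pair(b, g(c, c)))))   [R5 at 1]
2. pair(c, pair(f(pair(pair(b, b), pair(b, pair(pair(b, b), pair(c, b)))), pair(pair(c, b), pair(b, c))), pair(c, pair(b, g(c, c)))))  →  pair(c, pair(pair(pair(b, b), pair(c, b)), pair(c, pair(b, g(c, c)))))   [R3 at 2.1]
3. pair(c, pair(pair(pair(b, b), pair(c, b)), pair(c, pair(b, g(c, c)))))  →  pair(c, pair(pair(pair(b, b), pair(c, b)), pair(c, pair(b, c))))   [R1 at 2.2.2.2]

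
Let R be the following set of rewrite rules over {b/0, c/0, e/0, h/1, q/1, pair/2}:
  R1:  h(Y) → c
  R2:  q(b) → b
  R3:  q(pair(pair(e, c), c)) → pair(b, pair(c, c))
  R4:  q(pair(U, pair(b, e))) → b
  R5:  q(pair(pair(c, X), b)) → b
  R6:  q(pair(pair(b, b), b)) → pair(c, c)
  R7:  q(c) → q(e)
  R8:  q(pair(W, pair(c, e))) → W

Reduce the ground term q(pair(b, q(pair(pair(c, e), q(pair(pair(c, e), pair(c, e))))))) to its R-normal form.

b

1. q(pair(b, q(pair(pair(c, e), q(pair(pair(c, e), pair(c, e)))))))  →  q(pair(b, q(pair(pair(c, e), pair(c, e)))))   [R8 at 1.2.1.2]
2. q(pair(b, q(pair(pair(c, e), pair(c, e)))))  →  q(pair(b, pair(c, e)))   [R8 at 1.2]
3. q(pair(b, pair(c, e)))  →  b   [R8 at ε]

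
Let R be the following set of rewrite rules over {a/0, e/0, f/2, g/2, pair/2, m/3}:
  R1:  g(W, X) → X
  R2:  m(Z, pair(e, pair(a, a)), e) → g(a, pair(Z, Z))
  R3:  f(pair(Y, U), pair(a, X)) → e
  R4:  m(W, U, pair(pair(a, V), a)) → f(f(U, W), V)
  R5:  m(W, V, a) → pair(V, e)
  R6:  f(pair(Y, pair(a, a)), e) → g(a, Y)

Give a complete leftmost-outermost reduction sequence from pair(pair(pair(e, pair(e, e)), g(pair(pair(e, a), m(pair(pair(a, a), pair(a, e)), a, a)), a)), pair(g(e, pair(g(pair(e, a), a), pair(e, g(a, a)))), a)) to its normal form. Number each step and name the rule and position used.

1. pair(pair(pair(e, pair(e, e)), g(pair(pair(e, a), m(pair(pair(a, a), pair(a, e)), a, a)), a)), pair(g(e, pair(g(pair(e, a), a), pair(e, g(a, a)))), a))  →  pair(pair(pair(e, pair(e, e)), a), pair(g(e, pair(g(pair(e, a), a), pair(e, g(a, a)))), a))   [R1 at 1.2]
2. pair(pair(pair(e, pair(e, e)), a), pair(g(e, pair(g(pair(e, a), a), pair(e, g(a, a)))), a))  →  pair(pair(pair(e, pair(e, e)), a), pair(pair(g(pair(e, a), a), pair(e, g(a, a))), a))   [R1 at 2.1]
3. pair(pair(pair(e, pair(e, e)), a), pair(pair(g(pair(e, a), a), pair(e, g(a, a))), a))  →  pair(pair(pair(e, pair(e, e)), a), pair(pair(a, pair(e, g(a, a))), a))   [R1 at 2.1.1]
4. pair(pair(pair(e, pair(e, e)), a), pair(pair(a, pair(e, g(a, a))), a))  →  pair(pair(pair(e, pair(e, e)), a), pair(pair(a, pair(e, a)), a))   [R1 at 2.1.2.2]

pair(pair(pair(e, pair(e, e)), a), pair(pair(a, pair(e, a)), a))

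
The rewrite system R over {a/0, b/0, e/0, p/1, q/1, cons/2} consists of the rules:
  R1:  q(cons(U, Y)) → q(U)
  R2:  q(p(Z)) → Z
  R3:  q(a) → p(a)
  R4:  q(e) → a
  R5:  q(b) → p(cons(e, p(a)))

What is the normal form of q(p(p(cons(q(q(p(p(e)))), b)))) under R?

p(cons(e, b))

1. q(p(p(cons(q(q(p(p(e)))), b))))  →  p(cons(q(q(p(p(e)))), b))   [R2 at ε]
2. p(cons(q(q(p(p(e)))), b))  →  p(cons(q(p(e)), b))   [R2 at 1.1.1]
3. p(cons(q(p(e)), b))  →  p(cons(e, b))   [R2 at 1.1]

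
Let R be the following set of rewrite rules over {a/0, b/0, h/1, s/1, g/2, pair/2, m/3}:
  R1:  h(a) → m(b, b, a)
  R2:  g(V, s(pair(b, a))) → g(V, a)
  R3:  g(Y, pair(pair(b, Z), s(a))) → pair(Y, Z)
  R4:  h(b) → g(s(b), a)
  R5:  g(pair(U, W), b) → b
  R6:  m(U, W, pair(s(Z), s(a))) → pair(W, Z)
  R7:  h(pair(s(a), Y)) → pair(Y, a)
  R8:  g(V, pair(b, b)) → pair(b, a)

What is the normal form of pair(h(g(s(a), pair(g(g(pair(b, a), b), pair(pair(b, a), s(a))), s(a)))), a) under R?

pair(pair(a, a), a)

1. pair(h(g(s(a), pair(g(g(pair(b, a), b), pair(pair(b, a), s(a))), s(a)))), a)  →  pair(h(g(s(a), pair(pair(g(pair(b, a), b), a), s(a)))), a)   [R3 at 1.1.2.1]
2. pair(h(g(s(a), pair(pair(g(pair(b, a), b), a), s(a)))), a)  →  pair(h(g(s(a), pair(pair(b, a), s(a)))), a)   [R5 at 1.1.2.1.1]
3. pair(h(g(s(a), pair(pair(b, a), s(a)))), a)  →  pair(h(pair(s(a), a)), a)   [R3 at 1.1]
4. pair(h(pair(s(a), a)), a)  →  pair(pair(a, a), a)   [R7 at 1]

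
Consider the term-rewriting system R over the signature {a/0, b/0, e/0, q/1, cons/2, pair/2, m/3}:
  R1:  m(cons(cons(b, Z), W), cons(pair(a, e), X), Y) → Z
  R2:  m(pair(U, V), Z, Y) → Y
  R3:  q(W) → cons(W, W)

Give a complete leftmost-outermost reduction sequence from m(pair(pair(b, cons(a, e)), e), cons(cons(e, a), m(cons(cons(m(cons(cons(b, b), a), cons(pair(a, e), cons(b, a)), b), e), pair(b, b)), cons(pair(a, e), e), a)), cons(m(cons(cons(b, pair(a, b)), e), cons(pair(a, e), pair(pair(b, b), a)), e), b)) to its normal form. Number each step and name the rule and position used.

cons(pair(a, b), b)

1. m(pair(pair(b, cons(a, e)), e), cons(cons(e, a), m(cons(cons(m(cons(cons(b, b), a), cons(pair(a, e), cons(b, a)), b), e), pair(b, b)), cons(pair(a, e), e), a)), cons(m(cons(cons(b, pair(a, b)), e), cons(pair(a, e), pair(pair(b, b), a)), e), b))  →  cons(m(cons(cons(b, pair(a, b)), e), cons(pair(a, e), pair(pair(b, b), a)), e), b)   [R2 at ε]
2. cons(m(cons(cons(b, pair(a, b)), e), cons(pair(a, e), pair(pair(b, b), a)), e), b)  →  cons(pair(a, b), b)   [R1 at 1]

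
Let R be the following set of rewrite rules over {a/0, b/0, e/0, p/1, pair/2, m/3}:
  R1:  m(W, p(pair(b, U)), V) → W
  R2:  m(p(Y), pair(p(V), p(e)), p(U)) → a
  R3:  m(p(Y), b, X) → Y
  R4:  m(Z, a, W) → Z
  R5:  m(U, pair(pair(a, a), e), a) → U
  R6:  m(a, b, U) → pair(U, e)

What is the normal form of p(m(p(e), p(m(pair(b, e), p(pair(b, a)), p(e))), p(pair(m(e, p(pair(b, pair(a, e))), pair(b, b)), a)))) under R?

1. p(m(p(e), p(m(pair(b, e), p(pair(b, a)), p(e))), p(pair(m(e, p(pair(b, pair(a, e))), pair(b, b)), a))))  →  p(m(p(e), p(pair(b, e)), p(pair(m(e, p(pair(b, pair(a, e))), pair(b, b)), a))))   [R1 at 1.2.1]
2. p(m(p(e), p(pair(b, e)), p(pair(m(e, p(pair(b, pair(a, e))), pair(b, b)), a))))  →  p(p(e))   [R1 at 1]

p(p(e))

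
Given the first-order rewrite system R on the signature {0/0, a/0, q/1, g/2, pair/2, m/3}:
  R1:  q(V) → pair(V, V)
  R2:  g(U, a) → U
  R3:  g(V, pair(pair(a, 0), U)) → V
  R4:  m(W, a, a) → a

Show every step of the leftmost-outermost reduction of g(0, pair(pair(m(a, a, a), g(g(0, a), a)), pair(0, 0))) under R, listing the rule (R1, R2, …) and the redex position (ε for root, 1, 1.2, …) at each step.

1. g(0, pair(pair(m(a, a, a), g(g(0, a), a)), pair(0, 0)))  →  g(0, pair(pair(a, g(g(0, a), a)), pair(0, 0)))   [R4 at 2.1.1]
2. g(0, pair(pair(a, g(g(0, a), a)), pair(0, 0)))  →  g(0, pair(pair(a, g(0, a)), pair(0, 0)))   [R2 at 2.1.2]
3. g(0, pair(pair(a, g(0, a)), pair(0, 0)))  →  g(0, pair(pair(a, 0), pair(0, 0)))   [R2 at 2.1.2]
4. g(0, pair(pair(a, 0), pair(0, 0)))  →  0   [R3 at ε]

0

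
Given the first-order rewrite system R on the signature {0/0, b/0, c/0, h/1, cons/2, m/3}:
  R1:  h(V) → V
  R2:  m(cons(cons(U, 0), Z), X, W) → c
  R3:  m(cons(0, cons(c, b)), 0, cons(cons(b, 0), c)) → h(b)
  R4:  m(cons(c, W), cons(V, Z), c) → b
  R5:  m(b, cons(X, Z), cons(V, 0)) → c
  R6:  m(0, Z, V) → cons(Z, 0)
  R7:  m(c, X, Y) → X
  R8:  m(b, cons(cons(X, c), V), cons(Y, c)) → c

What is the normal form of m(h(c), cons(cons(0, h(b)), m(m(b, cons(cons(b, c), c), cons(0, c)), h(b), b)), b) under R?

cons(cons(0, b), b)

1. m(h(c), cons(cons(0, h(b)), m(m(b, cons(cons(b, c), c), cons(0, c)), h(b), b)), b)  →  m(c, cons(cons(0, h(b)), m(m(b, cons(cons(b, c), c), cons(0, c)), h(b), b)), b)   [R1 at 1]
2. m(c, cons(cons(0, h(b)), m(m(b, cons(cons(b, c), c), cons(0, c)), h(b), b)), b)  →  cons(cons(0, h(b)), m(m(b, cons(cons(b, c), c), cons(0, c)), h(b), b))   [R7 at ε]
3. cons(cons(0, h(b)), m(m(b, cons(cons(b, c), c), cons(0, c)), h(b), b))  →  cons(cons(0, b), m(m(b, cons(cons(b, c), c), cons(0, c)), h(b), b))   [R1 at 1.2]
4. cons(cons(0, b), m(m(b, cons(cons(b, c), c), cons(0, c)), h(b), b))  →  cons(cons(0, b), m(c, h(b), b))   [R8 at 2.1]
5. cons(cons(0, b), m(c, h(b), b))  →  cons(cons(0, b), h(b))   [R7 at 2]
6. cons(cons(0, b), h(b))  →  cons(cons(0, b), b)   [R1 at 2]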